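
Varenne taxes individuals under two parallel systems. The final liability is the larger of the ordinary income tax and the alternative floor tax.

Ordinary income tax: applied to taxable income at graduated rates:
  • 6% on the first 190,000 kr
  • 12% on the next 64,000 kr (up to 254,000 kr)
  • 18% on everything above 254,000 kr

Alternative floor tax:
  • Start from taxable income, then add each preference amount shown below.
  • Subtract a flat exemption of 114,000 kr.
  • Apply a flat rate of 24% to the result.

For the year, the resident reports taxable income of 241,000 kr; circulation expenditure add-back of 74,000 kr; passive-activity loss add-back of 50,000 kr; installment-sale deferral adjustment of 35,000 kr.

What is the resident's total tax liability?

Ordinary income tax:
  190,000 kr × 6% = 11,400 kr
  51,000 kr × 12% = 6,120 kr
  → 17,520 kr

Alternative floor tax:
  Adjusted income: 241,000 kr + 74,000 kr + 50,000 kr + 35,000 kr = 400,000 kr
  Less exemption 114,000 kr → base 286,000 kr
  286,000 kr × 24% = 68,640 kr

68,640 kr > 17,520 kr, so the alternative floor tax is the binding amount.

68,640 kr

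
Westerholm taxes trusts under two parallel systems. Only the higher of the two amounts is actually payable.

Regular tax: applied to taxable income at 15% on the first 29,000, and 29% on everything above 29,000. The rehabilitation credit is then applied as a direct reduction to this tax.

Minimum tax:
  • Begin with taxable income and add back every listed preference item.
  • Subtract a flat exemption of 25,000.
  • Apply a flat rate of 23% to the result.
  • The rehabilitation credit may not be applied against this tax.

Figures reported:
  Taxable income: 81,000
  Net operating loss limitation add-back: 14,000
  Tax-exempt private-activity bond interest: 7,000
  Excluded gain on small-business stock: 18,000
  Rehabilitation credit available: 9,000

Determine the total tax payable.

Minimum tax:
  Adjusted income: 81,000 + 14,000 + 7,000 + 18,000 = 120,000
  Less exemption 25,000 → base 95,000
  95,000 × 23% = 21,850

Regular tax:
  29,000 × 15% = 4,350
  52,000 × 29% = 15,080
  → 19,430
  Less rehabilitation credit 9,000 → 10,430

21,850 > 10,430, so the minimum tax is the binding amount.

21,850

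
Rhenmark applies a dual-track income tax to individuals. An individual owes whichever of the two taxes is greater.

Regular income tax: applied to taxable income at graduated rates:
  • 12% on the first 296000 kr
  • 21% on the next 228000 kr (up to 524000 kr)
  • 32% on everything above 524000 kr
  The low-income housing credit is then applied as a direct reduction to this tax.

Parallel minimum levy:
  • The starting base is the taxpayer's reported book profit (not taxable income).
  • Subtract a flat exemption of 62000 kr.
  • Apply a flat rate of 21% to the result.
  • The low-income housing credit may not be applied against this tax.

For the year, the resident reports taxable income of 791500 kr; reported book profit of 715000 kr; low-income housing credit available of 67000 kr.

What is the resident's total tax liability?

137130 kr

Parallel minimum levy:
  Base (reported book profit): 715000 kr
  Less exemption 62000 kr → base 653000 kr
  653000 kr × 21% = 137130 kr

Regular income tax:
  296000 kr × 12% = 35520 kr
  228000 kr × 21% = 47880 kr
  267500 kr × 32% = 85600 kr
  → 169000 kr
  Less low-income housing credit 67000 kr → 102000 kr

137130 kr > 102000 kr, so the parallel minimum levy is the binding amount.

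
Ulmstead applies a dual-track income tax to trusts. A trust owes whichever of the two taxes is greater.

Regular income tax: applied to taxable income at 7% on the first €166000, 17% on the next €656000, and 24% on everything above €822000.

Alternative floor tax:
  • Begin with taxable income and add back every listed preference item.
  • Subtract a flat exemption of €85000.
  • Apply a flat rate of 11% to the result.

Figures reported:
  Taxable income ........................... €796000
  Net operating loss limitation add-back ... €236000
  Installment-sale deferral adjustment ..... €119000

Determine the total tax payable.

Regular income tax:
  €166000 × 7% = €11620
  €630000 × 17% = €107100
  → €118720

Alternative floor tax:
  Adjusted income: €796000 + €236000 + €119000 = €1151000
  Less exemption €85000 → base €1066000
  €1066000 × 11% = €117260

€118720 > €117260, so the regular income tax governs.

€118720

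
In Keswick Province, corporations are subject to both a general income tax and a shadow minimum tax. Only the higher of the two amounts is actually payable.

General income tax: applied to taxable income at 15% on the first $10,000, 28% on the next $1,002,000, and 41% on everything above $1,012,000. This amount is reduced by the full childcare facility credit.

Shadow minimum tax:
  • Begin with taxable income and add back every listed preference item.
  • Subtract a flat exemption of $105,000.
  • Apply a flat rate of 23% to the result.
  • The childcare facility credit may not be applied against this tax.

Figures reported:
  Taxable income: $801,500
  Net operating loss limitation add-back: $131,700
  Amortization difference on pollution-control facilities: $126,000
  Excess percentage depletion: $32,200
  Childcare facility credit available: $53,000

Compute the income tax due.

General income tax:
  $10,000 × 15% = $1,500
  $791,500 × 28% = $221,620
  → $223,120
  Less childcare facility credit $53,000 → $170,120

Shadow minimum tax:
  Adjusted income: $801,500 + $131,700 + $126,000 + $32,200 = $1,091,400
  Less exemption $105,000 → base $986,400
  $986,400 × 23% = $226,872

$226,872 > $170,120, so the shadow minimum tax is the binding amount.

$226,872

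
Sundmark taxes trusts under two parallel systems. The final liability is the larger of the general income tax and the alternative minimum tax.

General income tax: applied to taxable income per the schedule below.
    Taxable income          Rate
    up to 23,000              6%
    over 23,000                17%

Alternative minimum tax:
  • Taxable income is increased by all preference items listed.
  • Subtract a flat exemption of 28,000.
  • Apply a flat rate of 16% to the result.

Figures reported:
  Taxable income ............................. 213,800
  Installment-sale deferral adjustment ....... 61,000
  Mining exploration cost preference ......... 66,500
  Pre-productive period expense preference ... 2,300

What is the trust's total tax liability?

General income tax:
  23,000 × 6% = 1,380
  190,800 × 17% = 32,436
  → 33,816

Alternative minimum tax:
  Adjusted income: 213,800 + 61,000 + 66,500 + 2,300 = 343,600
  Less exemption 28,000 → base 315,600
  315,600 × 16% = 50,496

50,496 > 33,816, so the alternative minimum tax is the binding amount.

50,496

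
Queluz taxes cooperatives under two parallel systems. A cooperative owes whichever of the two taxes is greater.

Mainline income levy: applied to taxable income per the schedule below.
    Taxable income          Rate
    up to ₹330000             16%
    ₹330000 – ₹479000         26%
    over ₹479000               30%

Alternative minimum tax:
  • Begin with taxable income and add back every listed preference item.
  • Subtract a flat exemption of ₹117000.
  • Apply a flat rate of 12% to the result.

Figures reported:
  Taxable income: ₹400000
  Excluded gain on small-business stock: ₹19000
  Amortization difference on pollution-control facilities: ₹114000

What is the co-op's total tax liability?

₹71000

Mainline income levy:
  ₹330000 × 16% = ₹52800
  ₹70000 × 26% = ₹18200
  → ₹71000

Alternative minimum tax:
  Adjusted income: ₹400000 + ₹19000 + ₹114000 = ₹533000
  Less exemption ₹117000 → base ₹416000
  ₹416000 × 12% = ₹49920

₹71000 > ₹49920, so the mainline income levy governs.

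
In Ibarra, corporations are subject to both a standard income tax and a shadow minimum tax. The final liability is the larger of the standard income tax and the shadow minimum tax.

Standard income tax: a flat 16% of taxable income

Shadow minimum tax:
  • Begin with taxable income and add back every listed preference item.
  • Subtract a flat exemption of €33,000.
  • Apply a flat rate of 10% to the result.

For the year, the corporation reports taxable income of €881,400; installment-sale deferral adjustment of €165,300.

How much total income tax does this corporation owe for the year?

€141,024

Standard income tax:
  €881,400 × 16% = €141,024

Shadow minimum tax:
  Adjusted income: €881,400 + €165,300 = €1,046,700
  Less exemption €33,000 → base €1,013,700
  €1,013,700 × 10% = €101,370

€141,024 > €101,370, so the standard income tax governs.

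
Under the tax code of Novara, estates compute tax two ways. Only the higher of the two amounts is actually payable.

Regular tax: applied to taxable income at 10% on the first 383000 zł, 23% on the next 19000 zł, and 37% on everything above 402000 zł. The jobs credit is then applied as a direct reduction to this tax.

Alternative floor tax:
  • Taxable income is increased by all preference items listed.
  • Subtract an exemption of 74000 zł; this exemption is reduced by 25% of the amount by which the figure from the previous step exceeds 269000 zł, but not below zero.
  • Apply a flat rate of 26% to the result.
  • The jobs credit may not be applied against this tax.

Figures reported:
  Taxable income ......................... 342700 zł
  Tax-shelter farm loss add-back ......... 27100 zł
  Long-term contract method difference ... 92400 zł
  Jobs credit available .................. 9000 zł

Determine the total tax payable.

113490 zł

Regular tax:
  342700 zł × 10% = 34270 zł
  Less jobs credit 9000 zł → 25270 zł

Alternative floor tax:
  Adjusted income: 342700 zł + 27100 zł + 92400 zł = 462200 zł
  Exemption: 74000 zł − 25% × (462200 zł − 269000 zł) = 74000 zł − 48300 zł = 25700 zł
  Base: 462200 zł − 25700 zł = 436500 zł
  436500 zł × 26% = 113490 zł

113490 zł > 25270 zł, so the alternative floor tax is the binding amount.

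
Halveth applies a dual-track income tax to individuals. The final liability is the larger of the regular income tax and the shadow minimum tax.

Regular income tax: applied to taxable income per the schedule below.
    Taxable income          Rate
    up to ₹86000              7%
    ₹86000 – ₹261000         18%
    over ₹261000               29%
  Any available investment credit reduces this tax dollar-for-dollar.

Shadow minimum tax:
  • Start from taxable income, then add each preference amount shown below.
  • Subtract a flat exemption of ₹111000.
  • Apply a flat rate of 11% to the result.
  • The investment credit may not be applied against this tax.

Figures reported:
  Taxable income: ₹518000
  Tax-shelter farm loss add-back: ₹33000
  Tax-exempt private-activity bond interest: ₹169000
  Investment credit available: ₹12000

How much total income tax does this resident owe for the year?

Shadow minimum tax:
  Adjusted income: ₹518000 + ₹33000 + ₹169000 = ₹720000
  Less exemption ₹111000 → base ₹609000
  ₹609000 × 11% = ₹66990

Regular income tax:
  ₹86000 × 7% = ₹6020
  ₹175000 × 18% = ₹31500
  ₹257000 × 29% = ₹74530
  → ₹112050
  Less investment credit ₹12000 → ₹100050

₹100050 > ₹66990, so the regular income tax governs.

₹100050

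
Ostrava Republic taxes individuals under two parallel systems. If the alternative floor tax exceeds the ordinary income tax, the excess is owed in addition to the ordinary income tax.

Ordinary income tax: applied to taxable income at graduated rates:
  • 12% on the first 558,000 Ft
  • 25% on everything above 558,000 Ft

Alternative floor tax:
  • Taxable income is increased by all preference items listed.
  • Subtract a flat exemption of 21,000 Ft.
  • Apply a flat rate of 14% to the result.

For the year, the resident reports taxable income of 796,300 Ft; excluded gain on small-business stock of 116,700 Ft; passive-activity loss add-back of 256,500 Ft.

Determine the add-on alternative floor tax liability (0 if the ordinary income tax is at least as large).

34,255 Ft

Alternative floor tax:
  Adjusted income: 796,300 Ft + 116,700 Ft + 256,500 Ft = 1,169,500 Ft
  Less exemption 21,000 Ft → base 1,148,500 Ft
  1,148,500 Ft × 14% = 160,790 Ft

Ordinary income tax:
  558,000 Ft × 12% = 66,960 Ft
  238,300 Ft × 25% = 59,575 Ft
  → 126,535 Ft

Excess of alternative floor tax over ordinary income tax: 160,790 Ft − 126,535 Ft = 34,255 Ft.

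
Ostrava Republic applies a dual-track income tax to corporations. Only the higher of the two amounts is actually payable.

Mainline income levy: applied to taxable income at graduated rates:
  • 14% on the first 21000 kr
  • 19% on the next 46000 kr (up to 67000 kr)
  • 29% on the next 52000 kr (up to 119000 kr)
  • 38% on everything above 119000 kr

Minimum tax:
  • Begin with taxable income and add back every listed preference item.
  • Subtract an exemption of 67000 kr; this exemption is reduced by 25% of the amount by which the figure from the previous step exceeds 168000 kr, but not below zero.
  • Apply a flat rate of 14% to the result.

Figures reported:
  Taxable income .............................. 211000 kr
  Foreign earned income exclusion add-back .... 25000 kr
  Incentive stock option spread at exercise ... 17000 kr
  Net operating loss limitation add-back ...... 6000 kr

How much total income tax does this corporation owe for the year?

Minimum tax:
  Adjusted income: 211000 kr + 25000 kr + 17000 kr + 6000 kr = 259000 kr
  Exemption: 67000 kr − 25% × (259000 kr − 168000 kr) = 67000 kr − 22750 kr = 44250 kr
  Base: 259000 kr − 44250 kr = 214750 kr
  214750 kr × 14% = 30065 kr

Mainline income levy:
  21000 kr × 14% = 2940 kr
  46000 kr × 19% = 8740 kr
  52000 kr × 29% = 15080 kr
  92000 kr × 38% = 34960 kr
  → 61720 kr

61720 kr > 30065 kr, so the mainline income levy governs.

61720 kr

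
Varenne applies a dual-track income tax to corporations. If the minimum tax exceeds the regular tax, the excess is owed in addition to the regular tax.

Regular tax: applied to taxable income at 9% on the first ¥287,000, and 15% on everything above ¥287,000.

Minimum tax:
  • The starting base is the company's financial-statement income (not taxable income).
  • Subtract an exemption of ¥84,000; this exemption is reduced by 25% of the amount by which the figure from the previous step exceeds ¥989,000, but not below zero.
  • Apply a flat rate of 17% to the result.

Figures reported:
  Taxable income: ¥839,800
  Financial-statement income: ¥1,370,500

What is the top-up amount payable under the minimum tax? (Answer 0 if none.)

¥124,235

Minimum tax:
  Base (financial-statement income): ¥1,370,500
  Exemption: 25% × (¥1,370,500 − ¥989,000) = ¥95,375 ≥ ¥84,000, so the exemption is fully phased out
  Base: ¥1,370,500 − ¥0 = ¥1,370,500
  ¥1,370,500 × 17% = ¥232,985

Regular tax:
  ¥287,000 × 9% = ¥25,830
  ¥552,800 × 15% = ¥82,920
  → ¥108,750

Excess of minimum tax over regular tax: ¥232,985 − ¥108,750 = ¥124,235.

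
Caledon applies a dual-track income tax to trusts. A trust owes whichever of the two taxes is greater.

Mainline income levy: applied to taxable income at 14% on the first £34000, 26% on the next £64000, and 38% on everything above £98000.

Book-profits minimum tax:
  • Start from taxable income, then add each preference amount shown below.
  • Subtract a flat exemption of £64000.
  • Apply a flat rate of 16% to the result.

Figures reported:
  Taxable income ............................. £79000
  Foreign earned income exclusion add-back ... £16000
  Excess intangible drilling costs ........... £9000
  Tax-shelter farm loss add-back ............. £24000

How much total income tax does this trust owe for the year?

£16460

Mainline income levy:
  £34000 × 14% = £4760
  £45000 × 26% = £11700
  → £16460

Book-profits minimum tax:
  Adjusted income: £79000 + £16000 + £9000 + £24000 = £128000
  Less exemption £64000 → base £64000
  £64000 × 16% = £10240

£16460 > £10240, so the mainline income levy governs.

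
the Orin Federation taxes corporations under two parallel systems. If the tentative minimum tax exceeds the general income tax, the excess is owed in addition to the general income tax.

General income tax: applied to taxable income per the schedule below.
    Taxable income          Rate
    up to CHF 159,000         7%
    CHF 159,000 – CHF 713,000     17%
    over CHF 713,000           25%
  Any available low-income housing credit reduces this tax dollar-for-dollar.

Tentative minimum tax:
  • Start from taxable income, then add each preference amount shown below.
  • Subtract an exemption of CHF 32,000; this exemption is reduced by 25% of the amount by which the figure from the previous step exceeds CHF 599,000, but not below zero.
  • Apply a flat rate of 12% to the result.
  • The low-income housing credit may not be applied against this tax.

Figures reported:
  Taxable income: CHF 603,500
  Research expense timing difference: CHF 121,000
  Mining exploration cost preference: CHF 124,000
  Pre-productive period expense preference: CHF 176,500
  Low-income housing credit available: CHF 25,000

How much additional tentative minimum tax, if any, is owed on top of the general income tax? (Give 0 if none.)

CHF 61,305

General income tax:
  CHF 159,000 × 7% = CHF 11,130
  CHF 444,500 × 17% = CHF 75,565
  → CHF 86,695
  Less low-income housing credit CHF 25,000 → CHF 61,695

Tentative minimum tax:
  Adjusted income: CHF 603,500 + CHF 121,000 + CHF 124,000 + CHF 176,500 = CHF 1,025,000
  Exemption: 25% × (CHF 1,025,000 − CHF 599,000) = CHF 106,500 ≥ CHF 32,000, so the exemption is fully phased out
  Base: CHF 1,025,000 − CHF 0 = CHF 1,025,000
  CHF 1,025,000 × 12% = CHF 123,000

Excess of tentative minimum tax over general income tax: CHF 123,000 − CHF 61,695 = CHF 61,305.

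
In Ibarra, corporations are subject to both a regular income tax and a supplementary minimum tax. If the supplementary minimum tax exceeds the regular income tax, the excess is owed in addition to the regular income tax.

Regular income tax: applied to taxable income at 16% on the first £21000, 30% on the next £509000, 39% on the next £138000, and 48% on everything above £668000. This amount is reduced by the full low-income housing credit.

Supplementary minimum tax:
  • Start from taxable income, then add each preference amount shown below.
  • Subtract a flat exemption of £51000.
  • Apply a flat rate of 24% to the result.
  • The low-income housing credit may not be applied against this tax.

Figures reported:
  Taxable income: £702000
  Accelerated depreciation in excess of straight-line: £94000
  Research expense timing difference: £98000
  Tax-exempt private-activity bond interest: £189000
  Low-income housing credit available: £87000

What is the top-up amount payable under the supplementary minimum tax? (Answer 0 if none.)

Regular income tax:
  £21000 × 16% = £3360
  £509000 × 30% = £152700
  £138000 × 39% = £53820
  £34000 × 48% = £16320
  → £226200
  Less low-income housing credit £87000 → £139200

Supplementary minimum tax:
  Adjusted income: £702000 + £94000 + £98000 + £189000 = £1083000
  Less exemption £51000 → base £1032000
  £1032000 × 24% = £247680

Excess of supplementary minimum tax over regular income tax: £247680 − £139200 = £108480.

£108480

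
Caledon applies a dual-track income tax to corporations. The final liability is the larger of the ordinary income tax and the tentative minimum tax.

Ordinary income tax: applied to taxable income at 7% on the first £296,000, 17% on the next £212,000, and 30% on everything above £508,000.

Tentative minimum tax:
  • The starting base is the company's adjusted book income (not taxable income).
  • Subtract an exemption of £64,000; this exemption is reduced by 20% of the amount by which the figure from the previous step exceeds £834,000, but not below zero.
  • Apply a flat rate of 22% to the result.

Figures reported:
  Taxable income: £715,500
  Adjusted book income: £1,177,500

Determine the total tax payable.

£259,050

Tentative minimum tax:
  Base (adjusted book income): £1,177,500
  Exemption: 20% × (£1,177,500 − £834,000) = £68,700 ≥ £64,000, so the exemption is fully phased out
  Base: £1,177,500 − £0 = £1,177,500
  £1,177,500 × 22% = £259,050

Ordinary income tax:
  £296,000 × 7% = £20,720
  £212,000 × 17% = £36,040
  £207,500 × 30% = £62,250
  → £119,010

£259,050 > £119,010, so the tentative minimum tax is the binding amount.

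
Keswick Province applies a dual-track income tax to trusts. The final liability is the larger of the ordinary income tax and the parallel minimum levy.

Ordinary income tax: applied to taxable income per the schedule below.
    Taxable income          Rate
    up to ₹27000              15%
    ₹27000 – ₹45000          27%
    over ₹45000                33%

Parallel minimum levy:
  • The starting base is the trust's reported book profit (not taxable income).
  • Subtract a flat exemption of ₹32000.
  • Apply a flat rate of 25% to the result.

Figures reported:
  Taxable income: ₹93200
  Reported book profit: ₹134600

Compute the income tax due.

₹25650

Parallel minimum levy:
  Base (reported book profit): ₹134600
  Less exemption ₹32000 → base ₹102600
  ₹102600 × 25% = ₹25650

Ordinary income tax:
  ₹27000 × 15% = ₹4050
  ₹18000 × 27% = ₹4860
  ₹48200 × 33% = ₹15906
  → ₹24816

₹25650 > ₹24816, so the parallel minimum levy is the binding amount.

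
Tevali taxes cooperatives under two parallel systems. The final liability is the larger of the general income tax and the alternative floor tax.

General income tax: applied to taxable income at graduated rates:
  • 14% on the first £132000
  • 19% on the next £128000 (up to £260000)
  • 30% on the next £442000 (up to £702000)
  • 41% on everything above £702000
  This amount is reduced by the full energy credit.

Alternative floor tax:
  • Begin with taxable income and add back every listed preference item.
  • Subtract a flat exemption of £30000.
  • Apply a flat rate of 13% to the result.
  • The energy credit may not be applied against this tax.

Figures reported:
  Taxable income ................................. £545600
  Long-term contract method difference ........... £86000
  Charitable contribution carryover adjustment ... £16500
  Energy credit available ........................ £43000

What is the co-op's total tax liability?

£85480

Alternative floor tax:
  Adjusted income: £545600 + £86000 + £16500 = £648100
  Less exemption £30000 → base £618100
  £618100 × 13% = £80353

General income tax:
  £132000 × 14% = £18480
  £128000 × 19% = £24320
  £285600 × 30% = £85680
  → £128480
  Less energy credit £43000 → £85480

£85480 > £80353, so the general income tax governs.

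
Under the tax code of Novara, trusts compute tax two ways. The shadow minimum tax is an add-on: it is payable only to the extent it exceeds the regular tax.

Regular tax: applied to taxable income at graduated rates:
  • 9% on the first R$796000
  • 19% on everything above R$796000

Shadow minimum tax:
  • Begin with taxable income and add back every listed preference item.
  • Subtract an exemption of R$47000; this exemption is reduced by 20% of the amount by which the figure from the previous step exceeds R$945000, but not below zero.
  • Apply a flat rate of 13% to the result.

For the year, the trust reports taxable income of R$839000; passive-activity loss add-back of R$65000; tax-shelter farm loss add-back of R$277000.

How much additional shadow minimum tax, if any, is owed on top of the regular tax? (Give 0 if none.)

Shadow minimum tax:
  Adjusted income: R$839000 + R$65000 + R$277000 = R$1181000
  Exemption: 20% × (R$1181000 − R$945000) = R$47200 ≥ R$47000, so the exemption is fully phased out
  Base: R$1181000 − R$0 = R$1181000
  R$1181000 × 13% = R$153530

Regular tax:
  R$796000 × 9% = R$71640
  R$43000 × 19% = R$8170
  → R$79810

Excess of shadow minimum tax over regular tax: R$153530 − R$79810 = R$73720.

R$73720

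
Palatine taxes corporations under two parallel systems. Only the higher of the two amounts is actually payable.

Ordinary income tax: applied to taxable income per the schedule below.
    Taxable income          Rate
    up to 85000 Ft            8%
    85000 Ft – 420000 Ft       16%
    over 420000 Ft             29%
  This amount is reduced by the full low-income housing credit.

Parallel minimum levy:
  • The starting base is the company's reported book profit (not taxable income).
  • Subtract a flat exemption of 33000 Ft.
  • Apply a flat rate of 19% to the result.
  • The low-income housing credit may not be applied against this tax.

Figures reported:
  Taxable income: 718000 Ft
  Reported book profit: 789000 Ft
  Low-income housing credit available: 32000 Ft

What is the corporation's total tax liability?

Ordinary income tax:
  85000 Ft × 8% = 6800 Ft
  335000 Ft × 16% = 53600 Ft
  298000 Ft × 29% = 86420 Ft
  → 146820 Ft
  Less low-income housing credit 32000 Ft → 114820 Ft

Parallel minimum levy:
  Base (reported book profit): 789000 Ft
  Less exemption 33000 Ft → base 756000 Ft
  756000 Ft × 19% = 143640 Ft

143640 Ft > 114820 Ft, so the parallel minimum levy is the binding amount.

143640 Ft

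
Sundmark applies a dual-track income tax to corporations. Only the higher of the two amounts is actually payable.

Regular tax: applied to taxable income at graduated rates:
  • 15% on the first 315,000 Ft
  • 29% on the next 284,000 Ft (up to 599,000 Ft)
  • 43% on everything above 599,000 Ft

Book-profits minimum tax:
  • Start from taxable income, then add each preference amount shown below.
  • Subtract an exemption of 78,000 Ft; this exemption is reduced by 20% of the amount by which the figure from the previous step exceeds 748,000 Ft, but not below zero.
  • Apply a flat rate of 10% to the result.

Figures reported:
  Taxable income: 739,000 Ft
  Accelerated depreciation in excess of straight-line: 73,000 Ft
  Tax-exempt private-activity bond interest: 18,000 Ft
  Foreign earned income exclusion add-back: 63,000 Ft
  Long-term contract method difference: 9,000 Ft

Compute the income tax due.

189,810 Ft

Book-profits minimum tax:
  Adjusted income: 739,000 Ft + 73,000 Ft + 18,000 Ft + 63,000 Ft + 9,000 Ft = 902,000 Ft
  Exemption: 78,000 Ft − 20% × (902,000 Ft − 748,000 Ft) = 78,000 Ft − 30,800 Ft = 47,200 Ft
  Base: 902,000 Ft − 47,200 Ft = 854,800 Ft
  854,800 Ft × 10% = 85,480 Ft

Regular tax:
  315,000 Ft × 15% = 47,250 Ft
  284,000 Ft × 29% = 82,360 Ft
  140,000 Ft × 43% = 60,200 Ft
  → 189,810 Ft

189,810 Ft > 85,480 Ft, so the regular tax governs.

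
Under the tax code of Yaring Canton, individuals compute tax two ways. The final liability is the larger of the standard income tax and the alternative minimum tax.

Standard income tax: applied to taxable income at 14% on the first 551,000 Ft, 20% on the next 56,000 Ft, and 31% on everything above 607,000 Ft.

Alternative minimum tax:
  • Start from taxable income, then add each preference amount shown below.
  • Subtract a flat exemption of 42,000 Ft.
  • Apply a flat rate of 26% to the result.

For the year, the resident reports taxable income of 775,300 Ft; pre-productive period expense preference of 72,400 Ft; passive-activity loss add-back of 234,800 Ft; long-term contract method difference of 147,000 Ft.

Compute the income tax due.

Alternative minimum tax:
  Adjusted income: 775,300 Ft + 72,400 Ft + 234,800 Ft + 147,000 Ft = 1,229,500 Ft
  Less exemption 42,000 Ft → base 1,187,500 Ft
  1,187,500 Ft × 26% = 308,750 Ft

Standard income tax:
  551,000 Ft × 14% = 77,140 Ft
  56,000 Ft × 20% = 11,200 Ft
  168,300 Ft × 31% = 52,173 Ft
  → 140,513 Ft

308,750 Ft > 140,513 Ft, so the alternative minimum tax is the binding amount.

308,750 Ft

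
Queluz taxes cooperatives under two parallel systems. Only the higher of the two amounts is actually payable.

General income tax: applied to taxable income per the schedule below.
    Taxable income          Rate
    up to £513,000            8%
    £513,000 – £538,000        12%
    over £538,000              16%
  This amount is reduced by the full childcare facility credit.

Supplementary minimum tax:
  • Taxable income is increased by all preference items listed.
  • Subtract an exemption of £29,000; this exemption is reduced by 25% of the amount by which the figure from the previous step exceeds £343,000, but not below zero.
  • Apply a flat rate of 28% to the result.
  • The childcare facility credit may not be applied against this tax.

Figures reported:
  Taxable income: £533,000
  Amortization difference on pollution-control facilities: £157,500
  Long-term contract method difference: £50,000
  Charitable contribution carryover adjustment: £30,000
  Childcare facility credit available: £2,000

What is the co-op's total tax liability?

Supplementary minimum tax:
  Adjusted income: £533,000 + £157,500 + £50,000 + £30,000 = £770,500
  Exemption: 25% × (£770,500 − £343,000) = £106,875 ≥ £29,000, so the exemption is fully phased out
  Base: £770,500 − £0 = £770,500
  £770,500 × 28% = £215,740

General income tax:
  £513,000 × 8% = £41,040
  £20,000 × 12% = £2,400
  → £43,440
  Less childcare facility credit £2,000 → £41,440

£215,740 > £41,440, so the supplementary minimum tax is the binding amount.

£215,740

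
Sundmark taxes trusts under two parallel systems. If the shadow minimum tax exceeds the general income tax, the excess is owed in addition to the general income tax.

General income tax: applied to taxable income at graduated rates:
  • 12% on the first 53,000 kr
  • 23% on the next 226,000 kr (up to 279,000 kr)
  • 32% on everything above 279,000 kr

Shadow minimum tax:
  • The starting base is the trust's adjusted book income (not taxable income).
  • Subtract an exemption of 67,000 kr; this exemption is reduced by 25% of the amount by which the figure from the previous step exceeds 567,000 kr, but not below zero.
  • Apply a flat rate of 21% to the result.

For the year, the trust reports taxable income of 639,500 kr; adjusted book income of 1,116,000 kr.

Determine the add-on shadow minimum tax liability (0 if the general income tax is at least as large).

60,660 kr

General income tax:
  53,000 kr × 12% = 6,360 kr
  226,000 kr × 23% = 51,980 kr
  360,500 kr × 32% = 115,360 kr
  → 173,700 kr

Shadow minimum tax:
  Base (adjusted book income): 1,116,000 kr
  Exemption: 25% × (1,116,000 kr − 567,000 kr) = 137,250 kr ≥ 67,000 kr, so the exemption is fully phased out
  Base: 1,116,000 kr − 0 kr = 1,116,000 kr
  1,116,000 kr × 21% = 234,360 kr

Excess of shadow minimum tax over general income tax: 234,360 kr − 173,700 kr = 60,660 kr.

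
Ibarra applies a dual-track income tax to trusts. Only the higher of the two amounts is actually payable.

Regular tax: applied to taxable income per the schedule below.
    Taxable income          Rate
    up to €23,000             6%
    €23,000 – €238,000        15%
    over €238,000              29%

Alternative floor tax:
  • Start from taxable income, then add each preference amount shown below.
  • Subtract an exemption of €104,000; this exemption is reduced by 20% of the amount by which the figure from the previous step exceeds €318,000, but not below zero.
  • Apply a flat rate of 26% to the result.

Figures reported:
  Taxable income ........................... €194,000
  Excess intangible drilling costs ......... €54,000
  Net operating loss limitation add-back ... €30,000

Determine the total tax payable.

Regular tax:
  €23,000 × 6% = €1,380
  €171,000 × 15% = €25,650
  → €27,030

Alternative floor tax:
  Adjusted income: €194,000 + €54,000 + €30,000 = €278,000
  Exemption: €278,000 ≤ €318,000, so full €104,000 applies
  Base: €278,000 − €104,000 = €174,000
  €174,000 × 26% = €45,240

€45,240 > €27,030, so the alternative floor tax is the binding amount.

€45,240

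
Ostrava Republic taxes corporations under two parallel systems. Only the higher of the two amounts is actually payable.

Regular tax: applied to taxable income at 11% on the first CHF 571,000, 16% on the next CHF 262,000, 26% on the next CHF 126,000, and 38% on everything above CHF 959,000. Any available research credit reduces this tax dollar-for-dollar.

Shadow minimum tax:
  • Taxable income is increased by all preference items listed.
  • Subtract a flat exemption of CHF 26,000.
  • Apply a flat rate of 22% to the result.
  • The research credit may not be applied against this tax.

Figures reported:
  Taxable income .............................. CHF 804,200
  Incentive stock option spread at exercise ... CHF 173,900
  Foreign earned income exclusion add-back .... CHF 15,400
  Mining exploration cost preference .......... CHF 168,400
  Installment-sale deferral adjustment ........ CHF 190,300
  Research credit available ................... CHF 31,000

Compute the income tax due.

CHF 291,764

Regular tax:
  CHF 571,000 × 11% = CHF 62,810
  CHF 233,200 × 16% = CHF 37,312
  → CHF 100,122
  Less research credit CHF 31,000 → CHF 69,122

Shadow minimum tax:
  Adjusted income: CHF 804,200 + CHF 173,900 + CHF 15,400 + CHF 168,400 + CHF 190,300 = CHF 1,352,200
  Less exemption CHF 26,000 → base CHF 1,326,200
  CHF 1,326,200 × 22% = CHF 291,764

CHF 291,764 > CHF 69,122, so the shadow minimum tax is the binding amount.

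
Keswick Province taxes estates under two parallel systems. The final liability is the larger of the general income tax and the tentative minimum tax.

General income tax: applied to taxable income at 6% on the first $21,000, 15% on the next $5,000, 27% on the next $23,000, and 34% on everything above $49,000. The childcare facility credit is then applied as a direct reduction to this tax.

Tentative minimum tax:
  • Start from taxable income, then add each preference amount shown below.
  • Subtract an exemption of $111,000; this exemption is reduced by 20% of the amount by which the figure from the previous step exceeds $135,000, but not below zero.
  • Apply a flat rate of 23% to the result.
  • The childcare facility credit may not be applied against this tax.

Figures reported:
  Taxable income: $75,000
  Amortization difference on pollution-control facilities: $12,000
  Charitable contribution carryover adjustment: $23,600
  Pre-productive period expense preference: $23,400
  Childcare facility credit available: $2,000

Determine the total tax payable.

General income tax:
  $21,000 × 6% = $1,260
  $5,000 × 15% = $750
  $23,000 × 27% = $6,210
  $26,000 × 34% = $8,840
  → $17,060
  Less childcare facility credit $2,000 → $15,060

Tentative minimum tax:
  Adjusted income: $75,000 + $12,000 + $23,600 + $23,400 = $134,000
  Exemption: $134,000 ≤ $135,000, so full $111,000 applies
  Base: $134,000 − $111,000 = $23,000
  $23,000 × 23% = $5,290

$15,060 > $5,290, so the general income tax governs.

$15,060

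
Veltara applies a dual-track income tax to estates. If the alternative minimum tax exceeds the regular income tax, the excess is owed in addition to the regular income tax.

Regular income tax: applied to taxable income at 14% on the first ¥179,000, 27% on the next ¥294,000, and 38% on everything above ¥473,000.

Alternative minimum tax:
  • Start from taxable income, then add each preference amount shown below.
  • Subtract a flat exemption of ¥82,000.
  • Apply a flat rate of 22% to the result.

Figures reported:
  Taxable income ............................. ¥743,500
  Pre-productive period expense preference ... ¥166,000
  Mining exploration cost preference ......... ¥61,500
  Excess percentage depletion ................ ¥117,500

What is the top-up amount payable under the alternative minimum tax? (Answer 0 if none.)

¥14,200

Alternative minimum tax:
  Adjusted income: ¥743,500 + ¥166,000 + ¥61,500 + ¥117,500 = ¥1,088,500
  Less exemption ¥82,000 → base ¥1,006,500
  ¥1,006,500 × 22% = ¥221,430

Regular income tax:
  ¥179,000 × 14% = ¥25,060
  ¥294,000 × 27% = ¥79,380
  ¥270,500 × 38% = ¥102,790
  → ¥207,230

Excess of alternative minimum tax over regular income tax: ¥221,430 − ¥207,230 = ¥14,200.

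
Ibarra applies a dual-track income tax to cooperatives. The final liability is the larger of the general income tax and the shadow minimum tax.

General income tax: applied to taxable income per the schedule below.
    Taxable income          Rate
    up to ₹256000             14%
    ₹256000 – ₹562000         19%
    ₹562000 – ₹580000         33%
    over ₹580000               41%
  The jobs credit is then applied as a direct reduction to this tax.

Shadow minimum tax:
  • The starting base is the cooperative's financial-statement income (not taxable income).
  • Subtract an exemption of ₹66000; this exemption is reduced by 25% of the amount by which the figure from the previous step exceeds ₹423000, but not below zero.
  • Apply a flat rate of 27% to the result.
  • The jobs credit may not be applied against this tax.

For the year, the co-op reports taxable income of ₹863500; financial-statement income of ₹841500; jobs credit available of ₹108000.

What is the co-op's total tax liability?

Shadow minimum tax:
  Base (financial-statement income): ₹841500
  Exemption: 25% × (₹841500 − ₹423000) = ₹104625 ≥ ₹66000, so the exemption is fully phased out
  Base: ₹841500 − ₹0 = ₹841500
  ₹841500 × 27% = ₹227205

General income tax:
  ₹256000 × 14% = ₹35840
  ₹306000 × 19% = ₹58140
  ₹18000 × 33% = ₹5940
  ₹283500 × 41% = ₹116235
  → ₹216155
  Less jobs credit ₹108000 → ₹108155

₹227205 > ₹108155, so the shadow minimum tax is the binding amount.

₹227205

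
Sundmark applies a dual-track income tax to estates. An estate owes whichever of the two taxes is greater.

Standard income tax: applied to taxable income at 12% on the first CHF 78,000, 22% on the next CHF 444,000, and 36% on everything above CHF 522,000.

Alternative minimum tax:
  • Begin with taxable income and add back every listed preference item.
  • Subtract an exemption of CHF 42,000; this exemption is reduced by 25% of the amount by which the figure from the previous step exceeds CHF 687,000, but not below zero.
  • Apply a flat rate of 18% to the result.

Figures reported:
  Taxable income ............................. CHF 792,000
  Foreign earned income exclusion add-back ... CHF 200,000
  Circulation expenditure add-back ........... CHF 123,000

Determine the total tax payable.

Standard income tax:
  CHF 78,000 × 12% = CHF 9,360
  CHF 444,000 × 22% = CHF 97,680
  CHF 270,000 × 36% = CHF 97,200
  → CHF 204,240

Alternative minimum tax:
  Adjusted income: CHF 792,000 + CHF 200,000 + CHF 123,000 = CHF 1,115,000
  Exemption: 25% × (CHF 1,115,000 − CHF 687,000) = CHF 107,000 ≥ CHF 42,000, so the exemption is fully phased out
  Base: CHF 1,115,000 − CHF 0 = CHF 1,115,000
  CHF 1,115,000 × 18% = CHF 200,700

CHF 204,240 > CHF 200,700, so the standard income tax governs.

CHF 204,240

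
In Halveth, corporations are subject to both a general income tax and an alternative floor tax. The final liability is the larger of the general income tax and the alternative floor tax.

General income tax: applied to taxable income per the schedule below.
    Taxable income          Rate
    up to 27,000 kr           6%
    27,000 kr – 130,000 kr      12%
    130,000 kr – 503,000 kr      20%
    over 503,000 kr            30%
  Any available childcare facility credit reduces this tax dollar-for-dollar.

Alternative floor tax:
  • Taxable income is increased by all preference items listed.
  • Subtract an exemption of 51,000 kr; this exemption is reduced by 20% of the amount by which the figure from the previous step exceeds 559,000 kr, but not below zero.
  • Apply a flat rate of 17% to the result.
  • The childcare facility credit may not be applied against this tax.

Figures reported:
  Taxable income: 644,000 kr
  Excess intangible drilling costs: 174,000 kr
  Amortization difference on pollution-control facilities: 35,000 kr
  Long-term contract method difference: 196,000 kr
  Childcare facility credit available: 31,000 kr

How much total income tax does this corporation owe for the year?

Alternative floor tax:
  Adjusted income: 644,000 kr + 174,000 kr + 35,000 kr + 196,000 kr = 1,049,000 kr
  Exemption: 20% × (1,049,000 kr − 559,000 kr) = 98,000 kr ≥ 51,000 kr, so the exemption is fully phased out
  Base: 1,049,000 kr − 0 kr = 1,049,000 kr
  1,049,000 kr × 17% = 178,330 kr

General income tax:
  27,000 kr × 6% = 1,620 kr
  103,000 kr × 12% = 12,360 kr
  373,000 kr × 20% = 74,600 kr
  141,000 kr × 30% = 42,300 kr
  → 130,880 kr
  Less childcare facility credit 31,000 kr → 99,880 kr

178,330 kr > 99,880 kr, so the alternative floor tax is the binding amount.

178,330 kr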